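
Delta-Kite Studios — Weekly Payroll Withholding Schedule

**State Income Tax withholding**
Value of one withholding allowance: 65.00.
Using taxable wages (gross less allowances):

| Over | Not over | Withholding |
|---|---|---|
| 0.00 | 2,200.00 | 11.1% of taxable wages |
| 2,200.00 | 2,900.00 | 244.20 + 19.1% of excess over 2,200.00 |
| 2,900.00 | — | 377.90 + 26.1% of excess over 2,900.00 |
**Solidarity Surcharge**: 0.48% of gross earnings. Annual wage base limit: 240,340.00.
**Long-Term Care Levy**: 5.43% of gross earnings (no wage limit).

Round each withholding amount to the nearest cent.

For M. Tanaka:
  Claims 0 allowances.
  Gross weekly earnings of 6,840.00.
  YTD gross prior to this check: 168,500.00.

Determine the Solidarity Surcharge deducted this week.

Solidarity Surcharge: 0.48% × 6,840.00 = 32.83

32.83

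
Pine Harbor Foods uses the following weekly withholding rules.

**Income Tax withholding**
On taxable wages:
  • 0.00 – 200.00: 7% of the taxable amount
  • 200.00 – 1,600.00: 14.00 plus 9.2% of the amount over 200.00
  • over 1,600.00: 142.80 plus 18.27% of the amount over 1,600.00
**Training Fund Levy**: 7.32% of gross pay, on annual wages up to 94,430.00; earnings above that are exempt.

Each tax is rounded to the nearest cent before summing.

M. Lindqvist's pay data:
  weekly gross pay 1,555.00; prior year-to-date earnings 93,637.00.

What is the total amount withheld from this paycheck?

Income Tax: taxable = 1,555.00
  14.00 + 9.2% × (1,555.00 − 200.00) = 14.00 + 9.2% × 1,355.00 = 138.66
Training Fund Levy: cap 94,430.00 − YTD 93,637.00 = 793.00 subject; 7.32% × 793.00 = 58.05
Total: 138.66 + 58.05 = 196.71

196.71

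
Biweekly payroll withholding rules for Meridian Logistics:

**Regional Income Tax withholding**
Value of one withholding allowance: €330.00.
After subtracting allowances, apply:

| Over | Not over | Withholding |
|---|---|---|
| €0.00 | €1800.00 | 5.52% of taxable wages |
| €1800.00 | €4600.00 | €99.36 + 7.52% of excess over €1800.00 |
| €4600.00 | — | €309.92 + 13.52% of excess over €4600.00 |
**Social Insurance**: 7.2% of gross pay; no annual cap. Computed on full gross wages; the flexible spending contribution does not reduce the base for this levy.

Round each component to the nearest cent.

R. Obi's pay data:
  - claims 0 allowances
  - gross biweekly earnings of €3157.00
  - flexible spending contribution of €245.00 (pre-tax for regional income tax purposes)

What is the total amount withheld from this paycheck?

Regional Income Tax: taxable = €3157.00 − €245.00 = €2912.00
  €99.36 + 7.52% × (€2912.00 − €1800.00) = €99.36 + 7.52% × €1112.00 = €182.98
Social Insurance: 7.2% × €3157.00 = €227.30
Total: €182.98 + €227.30 = €410.28

€410.28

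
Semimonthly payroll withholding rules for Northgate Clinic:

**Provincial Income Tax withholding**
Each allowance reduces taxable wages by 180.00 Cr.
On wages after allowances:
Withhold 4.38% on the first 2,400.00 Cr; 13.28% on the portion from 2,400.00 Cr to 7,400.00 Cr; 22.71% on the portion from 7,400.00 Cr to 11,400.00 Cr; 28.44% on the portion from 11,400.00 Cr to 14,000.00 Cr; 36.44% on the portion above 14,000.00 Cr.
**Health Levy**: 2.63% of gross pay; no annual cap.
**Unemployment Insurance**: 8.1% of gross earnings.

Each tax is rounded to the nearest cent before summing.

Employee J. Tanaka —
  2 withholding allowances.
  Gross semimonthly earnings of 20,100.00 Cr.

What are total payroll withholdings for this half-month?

Provincial Income Tax: taxable = 20,100.00 Cr − 2×180.00 Cr = 19,740.00 Cr
  2,416.96 Cr + 36.44% × (19,740.00 Cr − 14,000.00 Cr) = 2,416.96 Cr + 36.44% × 5,740.00 Cr = 4,508.62 Cr
Health Levy: 2.63% × 20,100.00 Cr = 528.63 Cr
Unemployment Insurance: 8.1% × 20,100.00 Cr = 1,628.10 Cr
Total: 4,508.62 Cr + 528.63 Cr + 1,628.10 Cr = 6,665.35 Cr

6,665.35 Cr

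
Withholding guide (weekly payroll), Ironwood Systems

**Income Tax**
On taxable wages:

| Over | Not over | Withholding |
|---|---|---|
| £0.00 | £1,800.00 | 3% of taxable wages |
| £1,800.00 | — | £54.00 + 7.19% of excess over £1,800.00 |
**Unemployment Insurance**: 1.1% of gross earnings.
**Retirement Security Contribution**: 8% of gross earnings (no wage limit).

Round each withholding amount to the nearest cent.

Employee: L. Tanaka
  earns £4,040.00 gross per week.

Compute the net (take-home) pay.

Income Tax: taxable = £4,040.00
  £54.00 + 7.19% × (£4,040.00 − £1,800.00) = £54.00 + 7.19% × £2,240.00 = £215.06
Unemployment Insurance: 1.1% × £4,040.00 = £44.44
Retirement Security Contribution: 8% × £4,040.00 = £323.20
Total withheld: £215.06 + £44.44 + £323.20 = £582.70
Net pay: £4,040.00 − £582.70 = £3,457.30

£3,457.30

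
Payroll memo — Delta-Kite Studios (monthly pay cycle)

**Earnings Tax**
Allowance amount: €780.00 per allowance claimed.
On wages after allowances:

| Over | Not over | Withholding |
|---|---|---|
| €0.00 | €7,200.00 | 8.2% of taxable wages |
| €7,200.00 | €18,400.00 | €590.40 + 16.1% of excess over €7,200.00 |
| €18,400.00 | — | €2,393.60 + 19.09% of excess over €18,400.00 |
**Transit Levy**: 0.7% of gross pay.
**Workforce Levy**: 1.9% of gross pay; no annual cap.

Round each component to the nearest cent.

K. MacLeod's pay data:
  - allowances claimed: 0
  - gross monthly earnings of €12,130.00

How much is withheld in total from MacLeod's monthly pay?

Earnings Tax: taxable = €12,130.00
  €590.40 + 16.1% × (€12,130.00 − €7,200.00) = €590.40 + 16.1% × €4,930.00 = €1,384.13
Transit Levy: 0.7% × €12,130.00 = €84.91
Workforce Levy: 1.9% × €12,130.00 = €230.47
Total: €1,384.13 + €84.91 + €230.47 = €1,699.51

€1,699.51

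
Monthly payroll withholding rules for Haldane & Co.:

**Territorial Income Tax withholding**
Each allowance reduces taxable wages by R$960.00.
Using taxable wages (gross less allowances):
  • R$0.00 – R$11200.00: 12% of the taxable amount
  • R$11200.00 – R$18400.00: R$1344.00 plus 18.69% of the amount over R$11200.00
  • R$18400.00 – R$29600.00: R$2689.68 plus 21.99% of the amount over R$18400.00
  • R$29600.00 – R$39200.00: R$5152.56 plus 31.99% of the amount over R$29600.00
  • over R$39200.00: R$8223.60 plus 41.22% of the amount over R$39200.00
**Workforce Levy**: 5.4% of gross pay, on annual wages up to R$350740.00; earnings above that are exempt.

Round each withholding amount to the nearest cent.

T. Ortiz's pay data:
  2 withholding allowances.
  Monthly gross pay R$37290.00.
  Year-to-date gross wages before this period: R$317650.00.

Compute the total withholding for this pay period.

Territorial Income Tax: taxable = R$37290.00 − 2×R$960.00 = R$35370.00
  R$5152.56 + 31.99% × (R$35370.00 − R$29600.00) = R$5152.56 + 31.99% × R$5770.00 = R$6998.38
Workforce Levy: cap R$350740.00 − YTD R$317650.00 = R$33090.00 subject; 5.4% × R$33090.00 = R$1786.86
Total: R$6998.38 + R$1786.86 = R$8785.24

R$8785.24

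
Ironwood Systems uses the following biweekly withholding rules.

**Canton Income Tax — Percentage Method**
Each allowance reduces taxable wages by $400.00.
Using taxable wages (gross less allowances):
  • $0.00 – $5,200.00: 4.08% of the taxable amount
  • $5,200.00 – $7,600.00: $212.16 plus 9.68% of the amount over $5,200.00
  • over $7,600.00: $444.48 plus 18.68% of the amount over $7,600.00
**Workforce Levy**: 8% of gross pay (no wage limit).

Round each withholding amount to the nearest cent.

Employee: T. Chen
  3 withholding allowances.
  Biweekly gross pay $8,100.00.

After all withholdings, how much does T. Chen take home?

$7,075.28

Canton Income Tax: taxable = $8,100.00 − 3×$400.00 = $6,900.00
  $212.16 + 9.68% × ($6,900.00 − $5,200.00) = $212.16 + 9.68% × $1,700.00 = $376.72
Workforce Levy: 8% × $8,100.00 = $648.00
Total withheld: $376.72 + $648.00 = $1,024.72
Net pay: $8,100.00 − $1,024.72 = $7,075.28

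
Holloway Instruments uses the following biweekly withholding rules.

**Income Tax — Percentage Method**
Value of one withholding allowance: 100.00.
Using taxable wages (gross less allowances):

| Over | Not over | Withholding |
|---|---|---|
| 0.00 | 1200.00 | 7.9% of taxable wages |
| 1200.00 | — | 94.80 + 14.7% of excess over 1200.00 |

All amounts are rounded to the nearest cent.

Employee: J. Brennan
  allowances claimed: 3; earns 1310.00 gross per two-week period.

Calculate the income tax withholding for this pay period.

Income Tax: taxable = 1310.00 − 3×100.00 = 1010.00
  7.9% × 1010.00 = 79.79

79.79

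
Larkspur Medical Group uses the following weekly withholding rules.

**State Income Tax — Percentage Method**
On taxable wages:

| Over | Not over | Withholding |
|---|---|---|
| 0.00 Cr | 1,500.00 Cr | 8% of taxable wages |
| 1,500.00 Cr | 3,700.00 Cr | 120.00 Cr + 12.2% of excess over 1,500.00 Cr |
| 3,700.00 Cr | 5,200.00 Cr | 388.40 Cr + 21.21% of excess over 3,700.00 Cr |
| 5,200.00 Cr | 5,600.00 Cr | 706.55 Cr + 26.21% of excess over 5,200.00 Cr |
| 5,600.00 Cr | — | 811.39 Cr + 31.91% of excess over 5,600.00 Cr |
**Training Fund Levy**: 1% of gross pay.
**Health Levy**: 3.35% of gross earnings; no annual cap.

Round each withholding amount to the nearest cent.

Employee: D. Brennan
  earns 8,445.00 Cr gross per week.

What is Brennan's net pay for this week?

State Income Tax: taxable = 8,445.00 Cr
  811.39 Cr + 31.91% × (8,445.00 Cr − 5,600.00 Cr) = 811.39 Cr + 31.91% × 2,845.00 Cr = 1,719.23 Cr
Training Fund Levy: 1% × 8,445.00 Cr = 84.45 Cr
Health Levy: 3.35% × 8,445.00 Cr = 282.91 Cr
Total withheld: 1,719.23 Cr + 84.45 Cr + 282.91 Cr = 2,086.59 Cr
Net pay: 8,445.00 Cr − 2,086.59 Cr = 6,358.41 Cr

6,358.41 Cr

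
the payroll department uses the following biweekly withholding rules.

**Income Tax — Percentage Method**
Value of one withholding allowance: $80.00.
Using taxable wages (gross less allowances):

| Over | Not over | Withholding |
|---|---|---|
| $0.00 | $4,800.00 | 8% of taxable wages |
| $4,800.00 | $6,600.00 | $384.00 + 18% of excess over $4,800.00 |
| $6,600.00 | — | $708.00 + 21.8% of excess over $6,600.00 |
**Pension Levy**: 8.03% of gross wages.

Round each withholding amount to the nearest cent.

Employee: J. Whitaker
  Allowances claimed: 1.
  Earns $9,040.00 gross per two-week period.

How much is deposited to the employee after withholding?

$7,091.61

Income Tax: taxable = $9,040.00 − 1×$80.00 = $8,960.00
  $708.00 + 21.8% × ($8,960.00 − $6,600.00) = $708.00 + 21.8% × $2,360.00 = $1,222.48
Pension Levy: 8.03% × $9,040.00 = $725.91
Total withheld: $1,222.48 + $725.91 = $1,948.39
Net pay: $9,040.00 − $1,948.39 = $7,091.61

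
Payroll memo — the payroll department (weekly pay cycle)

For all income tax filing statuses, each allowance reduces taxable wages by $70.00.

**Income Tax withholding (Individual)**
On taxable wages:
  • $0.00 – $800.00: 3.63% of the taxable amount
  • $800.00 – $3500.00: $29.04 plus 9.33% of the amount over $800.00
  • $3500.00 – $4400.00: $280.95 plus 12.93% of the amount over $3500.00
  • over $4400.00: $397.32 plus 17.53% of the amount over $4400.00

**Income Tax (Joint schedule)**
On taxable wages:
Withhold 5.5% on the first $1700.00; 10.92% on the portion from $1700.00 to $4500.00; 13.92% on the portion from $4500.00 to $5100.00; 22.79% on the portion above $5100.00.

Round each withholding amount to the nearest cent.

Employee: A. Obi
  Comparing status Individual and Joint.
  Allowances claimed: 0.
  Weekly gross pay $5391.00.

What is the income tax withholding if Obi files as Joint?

$549.10

Income Tax (Joint): taxable = $5391.00
  $482.78 + 22.79% × ($5391.00 − $5100.00) = $482.78 + 22.79% × $291.00 = $549.10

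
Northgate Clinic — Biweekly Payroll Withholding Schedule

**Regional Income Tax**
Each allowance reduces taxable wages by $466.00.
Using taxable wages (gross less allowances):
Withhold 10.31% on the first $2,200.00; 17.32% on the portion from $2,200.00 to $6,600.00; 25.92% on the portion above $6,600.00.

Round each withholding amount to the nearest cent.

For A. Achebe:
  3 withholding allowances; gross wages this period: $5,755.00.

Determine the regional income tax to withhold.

Regional Income Tax: taxable = $5,755.00 − 3×$466.00 = $4,357.00
  $226.82 + 17.32% × ($4,357.00 − $2,200.00) = $226.82 + 17.32% × $2,157.00 = $600.41

$600.41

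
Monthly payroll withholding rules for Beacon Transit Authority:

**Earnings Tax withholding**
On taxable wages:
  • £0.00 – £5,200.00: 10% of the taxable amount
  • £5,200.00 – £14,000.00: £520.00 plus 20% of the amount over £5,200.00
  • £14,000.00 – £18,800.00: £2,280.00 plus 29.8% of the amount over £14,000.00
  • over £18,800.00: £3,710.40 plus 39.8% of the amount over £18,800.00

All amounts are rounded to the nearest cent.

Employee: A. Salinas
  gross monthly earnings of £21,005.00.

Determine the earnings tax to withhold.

Earnings Tax: taxable = £21,005.00
  £3,710.40 + 39.8% × (£21,005.00 − £18,800.00) = £3,710.40 + 39.8% × £2,205.00 = £4,587.99

£4,587.99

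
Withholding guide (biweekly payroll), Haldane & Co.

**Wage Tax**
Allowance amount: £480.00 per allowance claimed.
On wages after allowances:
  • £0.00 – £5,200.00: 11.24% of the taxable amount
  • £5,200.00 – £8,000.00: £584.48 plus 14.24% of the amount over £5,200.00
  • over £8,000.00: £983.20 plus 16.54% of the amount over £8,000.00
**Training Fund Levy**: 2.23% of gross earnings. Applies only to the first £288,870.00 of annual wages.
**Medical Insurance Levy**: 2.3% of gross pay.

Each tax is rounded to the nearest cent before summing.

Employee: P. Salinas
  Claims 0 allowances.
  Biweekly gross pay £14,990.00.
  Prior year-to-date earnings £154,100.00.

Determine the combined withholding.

Wage Tax: taxable = £14,990.00
  £983.20 + 16.54% × (£14,990.00 − £8,000.00) = £983.20 + 16.54% × £6,990.00 = £2,139.35
Training Fund Levy: 2.23% × £14,990.00 = £334.28
Medical Insurance Levy: 2.3% × £14,990.00 = £344.77
Total: £2,139.35 + £334.28 + £344.77 = £2,818.40

£2,818.40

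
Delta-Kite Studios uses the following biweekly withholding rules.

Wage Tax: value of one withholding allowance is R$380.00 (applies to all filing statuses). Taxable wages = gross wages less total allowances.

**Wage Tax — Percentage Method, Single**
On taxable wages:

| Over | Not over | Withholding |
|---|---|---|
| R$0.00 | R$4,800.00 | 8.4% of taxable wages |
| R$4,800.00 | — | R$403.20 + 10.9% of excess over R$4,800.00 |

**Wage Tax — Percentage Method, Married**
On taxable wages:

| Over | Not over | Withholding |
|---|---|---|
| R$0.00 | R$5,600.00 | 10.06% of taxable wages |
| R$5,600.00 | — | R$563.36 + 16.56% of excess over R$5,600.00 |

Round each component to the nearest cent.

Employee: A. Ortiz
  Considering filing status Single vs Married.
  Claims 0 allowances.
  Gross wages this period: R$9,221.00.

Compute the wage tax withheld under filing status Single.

Wage Tax (Single): taxable = R$9,221.00
  R$403.20 + 10.9% × (R$9,221.00 − R$4,800.00) = R$403.20 + 10.9% × R$4,421.00 = R$885.09

R$885.09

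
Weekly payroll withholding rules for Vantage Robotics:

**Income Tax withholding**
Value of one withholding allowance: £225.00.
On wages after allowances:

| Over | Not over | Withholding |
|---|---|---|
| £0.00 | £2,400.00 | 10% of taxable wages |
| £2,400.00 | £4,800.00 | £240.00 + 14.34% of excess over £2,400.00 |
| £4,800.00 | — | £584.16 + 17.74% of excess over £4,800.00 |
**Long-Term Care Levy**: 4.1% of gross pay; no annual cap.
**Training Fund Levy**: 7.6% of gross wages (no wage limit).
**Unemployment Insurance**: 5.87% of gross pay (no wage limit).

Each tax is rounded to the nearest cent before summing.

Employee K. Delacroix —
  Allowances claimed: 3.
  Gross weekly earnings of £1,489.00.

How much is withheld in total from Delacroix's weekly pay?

£343.01

Income Tax: taxable = £1,489.00 − 3×£225.00 = £814.00
  10% × £814.00 = £81.40
Long-Term Care Levy: 4.1% × £1,489.00 = £61.05
Training Fund Levy: 7.6% × £1,489.00 = £113.16
Unemployment Insurance: 5.87% × £1,489.00 = £87.40
Total: £81.40 + £61.05 + £113.16 + £87.40 = £343.01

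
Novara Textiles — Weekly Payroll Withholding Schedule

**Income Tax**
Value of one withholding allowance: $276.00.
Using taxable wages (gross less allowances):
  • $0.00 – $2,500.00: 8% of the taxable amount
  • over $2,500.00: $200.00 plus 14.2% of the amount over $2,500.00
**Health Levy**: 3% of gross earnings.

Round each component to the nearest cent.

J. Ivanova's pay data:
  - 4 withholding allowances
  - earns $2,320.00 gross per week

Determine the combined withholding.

$166.88

Income Tax: taxable = $2,320.00 − 4×$276.00 = $1,216.00
  8% × $1,216.00 = $97.28
Health Levy: 3% × $2,320.00 = $69.60
Total: $97.28 + $69.60 = $166.88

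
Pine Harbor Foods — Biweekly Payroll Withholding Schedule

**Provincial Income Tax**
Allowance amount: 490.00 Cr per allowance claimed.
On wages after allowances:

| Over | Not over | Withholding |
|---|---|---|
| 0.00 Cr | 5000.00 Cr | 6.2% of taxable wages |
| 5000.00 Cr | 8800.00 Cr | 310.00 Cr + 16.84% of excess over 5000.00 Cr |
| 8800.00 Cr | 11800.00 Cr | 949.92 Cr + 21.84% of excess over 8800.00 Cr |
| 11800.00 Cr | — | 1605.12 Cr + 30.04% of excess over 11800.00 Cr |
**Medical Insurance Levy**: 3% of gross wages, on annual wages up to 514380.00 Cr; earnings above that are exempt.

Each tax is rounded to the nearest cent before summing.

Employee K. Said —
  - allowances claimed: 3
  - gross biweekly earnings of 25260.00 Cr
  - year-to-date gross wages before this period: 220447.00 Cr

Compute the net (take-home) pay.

19295.28 Cr

Provincial Income Tax: taxable = 25260.00 Cr − 3×490.00 Cr = 23790.00 Cr
  1605.12 Cr + 30.04% × (23790.00 Cr − 11800.00 Cr) = 1605.12 Cr + 30.04% × 11990.00 Cr = 5206.92 Cr
Medical Insurance Levy: 3% × 25260.00 Cr = 757.80 Cr
Total withheld: 5206.92 Cr + 757.80 Cr = 5964.72 Cr
Net pay: 25260.00 Cr − 5964.72 Cr = 19295.28 Cr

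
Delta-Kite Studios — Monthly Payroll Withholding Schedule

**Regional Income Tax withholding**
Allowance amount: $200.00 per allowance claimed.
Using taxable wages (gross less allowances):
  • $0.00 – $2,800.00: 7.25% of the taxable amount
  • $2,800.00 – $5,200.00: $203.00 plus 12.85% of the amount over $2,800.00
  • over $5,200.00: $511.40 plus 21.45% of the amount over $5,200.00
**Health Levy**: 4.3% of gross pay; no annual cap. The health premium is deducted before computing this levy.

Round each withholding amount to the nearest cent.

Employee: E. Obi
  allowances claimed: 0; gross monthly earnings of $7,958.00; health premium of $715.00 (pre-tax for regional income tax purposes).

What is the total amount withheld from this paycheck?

$1,261.07

Regional Income Tax: taxable = $7,958.00 − $715.00 = $7,243.00
  $511.40 + 21.45% × ($7,243.00 − $5,200.00) = $511.40 + 21.45% × $2,043.00 = $949.62
Health Levy: 4.3% × $7,243.00 = $311.45
Total: $949.62 + $311.45 = $1,261.07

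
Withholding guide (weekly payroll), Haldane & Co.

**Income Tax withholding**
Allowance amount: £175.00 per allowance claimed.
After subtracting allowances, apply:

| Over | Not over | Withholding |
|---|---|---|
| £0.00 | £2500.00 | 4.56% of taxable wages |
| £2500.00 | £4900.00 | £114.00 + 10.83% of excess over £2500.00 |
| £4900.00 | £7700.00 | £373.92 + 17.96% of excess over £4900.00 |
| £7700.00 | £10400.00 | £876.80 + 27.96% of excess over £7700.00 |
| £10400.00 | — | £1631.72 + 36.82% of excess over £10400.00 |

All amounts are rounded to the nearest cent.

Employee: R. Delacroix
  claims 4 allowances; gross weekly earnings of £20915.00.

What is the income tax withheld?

Income Tax: taxable = £20915.00 − 4×£175.00 = £20215.00
  £1631.72 + 36.82% × (£20215.00 − £10400.00) = £1631.72 + 36.82% × £9815.00 = £5245.60

£5245.60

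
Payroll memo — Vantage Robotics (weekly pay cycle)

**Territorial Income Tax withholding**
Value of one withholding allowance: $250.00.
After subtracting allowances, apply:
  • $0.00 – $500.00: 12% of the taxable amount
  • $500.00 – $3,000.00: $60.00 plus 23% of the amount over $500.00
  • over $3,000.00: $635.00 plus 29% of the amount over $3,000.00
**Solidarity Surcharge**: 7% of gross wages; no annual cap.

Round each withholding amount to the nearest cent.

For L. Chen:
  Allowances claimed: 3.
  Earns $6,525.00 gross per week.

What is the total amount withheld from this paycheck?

$1,896.50

Territorial Income Tax: taxable = $6,525.00 − 3×$250.00 = $5,775.00
  $635.00 + 29% × ($5,775.00 − $3,000.00) = $635.00 + 29% × $2,775.00 = $1,439.75
Solidarity Surcharge: 7% × $6,525.00 = $456.75
Total: $1,439.75 + $456.75 = $1,896.50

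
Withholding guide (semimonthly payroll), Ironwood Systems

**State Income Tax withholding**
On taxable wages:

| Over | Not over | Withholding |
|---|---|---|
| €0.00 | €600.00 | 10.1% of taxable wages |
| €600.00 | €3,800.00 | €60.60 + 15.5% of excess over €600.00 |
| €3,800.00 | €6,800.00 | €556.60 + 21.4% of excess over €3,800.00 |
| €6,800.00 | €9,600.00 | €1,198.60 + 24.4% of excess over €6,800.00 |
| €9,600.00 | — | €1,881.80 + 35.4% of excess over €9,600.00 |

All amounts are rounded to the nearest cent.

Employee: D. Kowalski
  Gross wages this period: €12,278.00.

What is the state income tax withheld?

State Income Tax: taxable = €12,278.00
  €1,881.80 + 35.4% × (€12,278.00 − €9,600.00) = €1,881.80 + 35.4% × €2,678.00 = €2,829.81

€2,829.81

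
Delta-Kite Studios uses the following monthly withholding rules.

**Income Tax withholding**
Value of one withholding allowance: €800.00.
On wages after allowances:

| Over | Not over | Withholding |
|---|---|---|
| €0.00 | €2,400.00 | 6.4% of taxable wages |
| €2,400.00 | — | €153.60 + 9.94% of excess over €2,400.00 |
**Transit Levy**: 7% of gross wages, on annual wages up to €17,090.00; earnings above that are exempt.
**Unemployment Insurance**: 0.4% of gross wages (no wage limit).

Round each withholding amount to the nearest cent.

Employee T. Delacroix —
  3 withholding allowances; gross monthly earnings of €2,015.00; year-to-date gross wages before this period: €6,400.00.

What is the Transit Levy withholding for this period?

Transit Levy: 7% × €2,015.00 = €141.05

€141.05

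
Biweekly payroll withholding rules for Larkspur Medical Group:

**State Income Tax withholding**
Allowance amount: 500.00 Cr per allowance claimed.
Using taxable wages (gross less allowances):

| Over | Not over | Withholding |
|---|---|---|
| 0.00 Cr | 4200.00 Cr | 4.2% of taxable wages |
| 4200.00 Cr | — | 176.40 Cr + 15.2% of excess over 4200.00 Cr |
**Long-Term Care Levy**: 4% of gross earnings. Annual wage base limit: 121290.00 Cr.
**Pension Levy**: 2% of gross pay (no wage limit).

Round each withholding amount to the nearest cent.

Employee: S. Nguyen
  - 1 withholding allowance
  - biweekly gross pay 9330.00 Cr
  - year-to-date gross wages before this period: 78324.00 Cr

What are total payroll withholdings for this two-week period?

1439.96 Cr

State Income Tax: taxable = 9330.00 Cr − 1×500.00 Cr = 8830.00 Cr
  176.40 Cr + 15.2% × (8830.00 Cr − 4200.00 Cr) = 176.40 Cr + 15.2% × 4630.00 Cr = 880.16 Cr
Long-Term Care Levy: 4% × 9330.00 Cr = 373.20 Cr
Pension Levy: 2% × 9330.00 Cr = 186.60 Cr
Total: 880.16 Cr + 373.20 Cr + 186.60 Cr = 1439.96 Cr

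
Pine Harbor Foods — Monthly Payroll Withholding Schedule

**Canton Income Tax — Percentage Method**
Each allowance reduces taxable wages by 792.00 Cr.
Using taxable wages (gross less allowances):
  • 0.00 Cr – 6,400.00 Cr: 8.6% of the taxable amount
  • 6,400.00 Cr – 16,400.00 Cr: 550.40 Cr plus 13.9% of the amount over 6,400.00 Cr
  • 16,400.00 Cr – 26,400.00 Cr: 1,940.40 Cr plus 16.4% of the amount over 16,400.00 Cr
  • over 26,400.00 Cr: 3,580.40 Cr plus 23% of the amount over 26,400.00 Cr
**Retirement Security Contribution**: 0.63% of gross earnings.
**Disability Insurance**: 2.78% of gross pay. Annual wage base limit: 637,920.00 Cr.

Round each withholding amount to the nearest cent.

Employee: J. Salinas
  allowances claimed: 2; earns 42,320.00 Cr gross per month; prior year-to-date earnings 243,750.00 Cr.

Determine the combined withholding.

8,320.80 Cr

Canton Income Tax: taxable = 42,320.00 Cr − 2×792.00 Cr = 40,736.00 Cr
  3,580.40 Cr + 23% × (40,736.00 Cr − 26,400.00 Cr) = 3,580.40 Cr + 23% × 14,336.00 Cr = 6,877.68 Cr
Retirement Security Contribution: 0.63% × 42,320.00 Cr = 266.62 Cr
Disability Insurance: 2.78% × 42,320.00 Cr = 1,176.50 Cr
Total: 6,877.68 Cr + 266.62 Cr + 1,176.50 Cr = 8,320.80 Cr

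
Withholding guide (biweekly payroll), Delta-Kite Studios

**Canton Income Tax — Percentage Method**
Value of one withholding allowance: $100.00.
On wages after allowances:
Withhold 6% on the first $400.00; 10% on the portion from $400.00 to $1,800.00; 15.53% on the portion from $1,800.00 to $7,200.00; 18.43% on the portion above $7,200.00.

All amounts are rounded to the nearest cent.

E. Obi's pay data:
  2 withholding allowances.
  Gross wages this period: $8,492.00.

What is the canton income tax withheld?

$1,203.88

Canton Income Tax: taxable = $8,492.00 − 2×$100.00 = $8,292.00
  $1,002.62 + 18.43% × ($8,292.00 − $7,200.00) = $1,002.62 + 18.43% × $1,092.00 = $1,203.88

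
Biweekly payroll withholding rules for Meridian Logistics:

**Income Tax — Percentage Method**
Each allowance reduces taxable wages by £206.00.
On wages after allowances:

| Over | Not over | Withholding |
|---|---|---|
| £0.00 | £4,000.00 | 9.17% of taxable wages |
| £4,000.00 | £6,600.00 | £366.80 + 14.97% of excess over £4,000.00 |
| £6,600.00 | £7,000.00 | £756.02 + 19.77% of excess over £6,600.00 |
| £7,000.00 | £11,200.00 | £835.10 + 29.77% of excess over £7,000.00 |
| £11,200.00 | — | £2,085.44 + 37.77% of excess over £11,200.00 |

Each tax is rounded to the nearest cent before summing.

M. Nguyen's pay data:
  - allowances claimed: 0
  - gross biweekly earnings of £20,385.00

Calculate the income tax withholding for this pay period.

Income Tax: taxable = £20,385.00
  £2,085.44 + 37.77% × (£20,385.00 − £11,200.00) = £2,085.44 + 37.77% × £9,185.00 = £5,554.61

£5,554.61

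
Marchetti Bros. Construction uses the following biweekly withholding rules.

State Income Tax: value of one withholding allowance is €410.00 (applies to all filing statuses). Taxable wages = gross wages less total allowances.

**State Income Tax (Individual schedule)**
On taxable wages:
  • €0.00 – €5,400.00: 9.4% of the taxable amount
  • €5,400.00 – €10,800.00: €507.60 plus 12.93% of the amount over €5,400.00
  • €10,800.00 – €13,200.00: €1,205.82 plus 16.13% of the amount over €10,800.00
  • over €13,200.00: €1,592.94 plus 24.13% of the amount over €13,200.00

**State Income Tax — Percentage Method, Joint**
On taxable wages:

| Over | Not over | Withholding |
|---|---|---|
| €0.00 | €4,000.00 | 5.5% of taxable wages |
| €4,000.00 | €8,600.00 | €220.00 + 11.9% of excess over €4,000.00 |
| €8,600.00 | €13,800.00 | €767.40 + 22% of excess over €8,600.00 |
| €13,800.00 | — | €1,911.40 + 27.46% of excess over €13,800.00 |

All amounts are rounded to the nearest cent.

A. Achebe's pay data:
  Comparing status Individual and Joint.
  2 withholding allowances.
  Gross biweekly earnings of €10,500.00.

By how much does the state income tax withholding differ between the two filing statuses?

€56.00

State Income Tax (Individual): taxable = €10,500.00 − 2×€410.00 = €9,680.00
  €507.60 + 12.93% × (€9,680.00 − €5,400.00) = €507.60 + 12.93% × €4,280.00 = €1,061.00
State Income Tax (Joint): taxable = €10,500.00 − 2×€410.00 = €9,680.00
  €767.40 + 22% × (€9,680.00 − €8,600.00) = €767.40 + 22% × €1,080.00 = €1,005.00
Difference: |€1,061.00 − €1,005.00| = €56.00 (higher under Individual)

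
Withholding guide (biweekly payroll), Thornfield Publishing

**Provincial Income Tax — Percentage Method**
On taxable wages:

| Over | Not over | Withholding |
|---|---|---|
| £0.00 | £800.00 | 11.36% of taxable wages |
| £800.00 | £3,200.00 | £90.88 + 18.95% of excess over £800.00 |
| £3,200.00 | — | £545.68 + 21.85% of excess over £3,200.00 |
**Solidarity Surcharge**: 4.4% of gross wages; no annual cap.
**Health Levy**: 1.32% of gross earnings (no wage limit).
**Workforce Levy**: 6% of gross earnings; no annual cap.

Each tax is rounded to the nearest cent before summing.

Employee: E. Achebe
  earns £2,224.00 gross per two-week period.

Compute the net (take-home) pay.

£1,602.61

Provincial Income Tax: taxable = £2,224.00
  £90.88 + 18.95% × (£2,224.00 − £800.00) = £90.88 + 18.95% × £1,424.00 = £360.73
Solidarity Surcharge: 4.4% × £2,224.00 = £97.86
Health Levy: 1.32% × £2,224.00 = £29.36
Workforce Levy: 6% × £2,224.00 = £133.44
Total withheld: £360.73 + £97.86 + £29.36 + £133.44 = £621.39
Net pay: £2,224.00 − £621.39 = £1,602.61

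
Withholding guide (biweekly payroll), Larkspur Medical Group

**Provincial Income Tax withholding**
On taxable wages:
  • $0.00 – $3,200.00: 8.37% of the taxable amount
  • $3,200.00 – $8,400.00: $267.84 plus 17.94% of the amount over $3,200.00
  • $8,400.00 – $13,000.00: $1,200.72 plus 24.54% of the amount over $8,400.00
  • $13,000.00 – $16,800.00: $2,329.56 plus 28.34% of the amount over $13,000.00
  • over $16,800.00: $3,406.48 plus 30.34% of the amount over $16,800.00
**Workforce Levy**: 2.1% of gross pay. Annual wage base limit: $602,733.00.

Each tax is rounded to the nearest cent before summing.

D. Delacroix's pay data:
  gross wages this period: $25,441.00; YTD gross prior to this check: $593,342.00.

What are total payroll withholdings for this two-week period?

$6,225.37

Provincial Income Tax: taxable = $25,441.00
  $3,406.48 + 30.34% × ($25,441.00 − $16,800.00) = $3,406.48 + 30.34% × $8,641.00 = $6,028.16
Workforce Levy: cap $602,733.00 − YTD $593,342.00 = $9,391.00 subject; 2.1% × $9,391.00 = $197.21
Total: $6,028.16 + $197.21 = $6,225.37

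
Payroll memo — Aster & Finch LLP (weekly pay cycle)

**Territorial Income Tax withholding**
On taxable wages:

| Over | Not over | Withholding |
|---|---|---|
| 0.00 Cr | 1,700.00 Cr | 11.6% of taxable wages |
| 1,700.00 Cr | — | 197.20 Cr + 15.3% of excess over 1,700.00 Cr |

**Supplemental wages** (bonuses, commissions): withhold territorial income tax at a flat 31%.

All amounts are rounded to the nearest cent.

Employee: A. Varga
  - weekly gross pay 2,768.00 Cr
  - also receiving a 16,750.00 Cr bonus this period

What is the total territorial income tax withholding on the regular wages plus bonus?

Territorial Income Tax: taxable = 2,768.00 Cr
  197.20 Cr + 15.3% × (2,768.00 Cr − 1,700.00 Cr) = 197.20 Cr + 15.3% × 1,068.00 Cr = 360.60 Cr
Supplemental (31% flat on bonus): 31% × 16,750.00 Cr = 5,192.50 Cr
Total territorial income tax: 360.60 Cr + 5,192.50 Cr = 5,553.10 Cr

5,553.10 Cr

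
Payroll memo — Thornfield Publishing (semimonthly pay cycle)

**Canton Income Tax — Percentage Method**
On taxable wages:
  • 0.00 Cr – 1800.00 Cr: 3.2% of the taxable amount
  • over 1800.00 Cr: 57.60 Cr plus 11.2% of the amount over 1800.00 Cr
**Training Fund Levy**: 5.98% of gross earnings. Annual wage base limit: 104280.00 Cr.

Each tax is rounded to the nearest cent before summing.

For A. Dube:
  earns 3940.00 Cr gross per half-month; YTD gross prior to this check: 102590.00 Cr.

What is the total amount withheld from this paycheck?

Canton Income Tax: taxable = 3940.00 Cr
  57.60 Cr + 11.2% × (3940.00 Cr − 1800.00 Cr) = 57.60 Cr + 11.2% × 2140.00 Cr = 297.28 Cr
Training Fund Levy: cap 104280.00 Cr − YTD 102590.00 Cr = 1690.00 Cr subject; 5.98% × 1690.00 Cr = 101.06 Cr
Total: 297.28 Cr + 101.06 Cr = 398.34 Cr

398.34 Cr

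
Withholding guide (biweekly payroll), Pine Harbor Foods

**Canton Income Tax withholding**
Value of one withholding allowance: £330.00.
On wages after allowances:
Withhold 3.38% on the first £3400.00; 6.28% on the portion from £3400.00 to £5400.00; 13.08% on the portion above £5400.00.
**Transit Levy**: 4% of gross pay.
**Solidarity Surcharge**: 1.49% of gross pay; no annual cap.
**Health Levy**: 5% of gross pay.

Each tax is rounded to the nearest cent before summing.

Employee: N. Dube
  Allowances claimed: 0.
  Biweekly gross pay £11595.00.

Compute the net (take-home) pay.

Canton Income Tax: taxable = £11595.00
  £240.52 + 13.08% × (£11595.00 − £5400.00) = £240.52 + 13.08% × £6195.00 = £1050.83
Transit Levy: 4% × £11595.00 = £463.80
Solidarity Surcharge: 1.49% × £11595.00 = £172.77
Health Levy: 5% × £11595.00 = £579.75
Total withheld: £1050.83 + £463.80 + £172.77 + £579.75 = £2267.15
Net pay: £11595.00 − £2267.15 = £9327.85

£9327.85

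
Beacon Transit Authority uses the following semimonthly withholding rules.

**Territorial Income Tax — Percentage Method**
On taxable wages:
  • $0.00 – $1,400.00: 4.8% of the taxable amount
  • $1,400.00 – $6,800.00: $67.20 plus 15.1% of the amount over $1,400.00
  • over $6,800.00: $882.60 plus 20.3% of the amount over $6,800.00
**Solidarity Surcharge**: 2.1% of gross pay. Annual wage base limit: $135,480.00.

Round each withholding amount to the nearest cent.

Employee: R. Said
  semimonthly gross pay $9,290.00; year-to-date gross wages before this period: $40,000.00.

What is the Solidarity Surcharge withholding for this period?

Solidarity Surcharge: 2.1% × $9,290.00 = $195.09

$195.09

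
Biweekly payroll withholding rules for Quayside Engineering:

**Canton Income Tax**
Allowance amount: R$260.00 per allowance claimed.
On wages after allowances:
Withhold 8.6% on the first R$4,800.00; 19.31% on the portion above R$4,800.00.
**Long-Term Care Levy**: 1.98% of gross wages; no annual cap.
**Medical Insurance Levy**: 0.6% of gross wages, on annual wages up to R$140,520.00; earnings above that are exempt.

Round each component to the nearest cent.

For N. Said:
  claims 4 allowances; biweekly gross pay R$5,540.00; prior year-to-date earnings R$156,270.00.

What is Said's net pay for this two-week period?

R$5,043.31

Canton Income Tax: taxable = R$5,540.00 − 4×R$260.00 = R$4,500.00
  8.6% × R$4,500.00 = R$387.00
Long-Term Care Levy: 1.98% × R$5,540.00 = R$109.69
Medical Insurance Levy: YTD R$156,270.00 ≥ cap R$140,520.00 → R$0.00
Total withheld: R$387.00 + R$109.69 + R$0.00 = R$496.69
Net pay: R$5,540.00 − R$496.69 = R$5,043.31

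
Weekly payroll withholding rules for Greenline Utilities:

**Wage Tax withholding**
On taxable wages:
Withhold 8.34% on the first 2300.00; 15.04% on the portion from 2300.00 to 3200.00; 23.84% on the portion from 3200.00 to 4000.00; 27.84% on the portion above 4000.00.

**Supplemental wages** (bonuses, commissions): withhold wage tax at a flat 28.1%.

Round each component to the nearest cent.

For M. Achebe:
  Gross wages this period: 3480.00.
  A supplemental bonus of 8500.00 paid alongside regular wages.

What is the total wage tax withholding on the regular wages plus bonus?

2782.43

Wage Tax: taxable = 3480.00
  327.18 + 23.84% × (3480.00 − 3200.00) = 327.18 + 23.84% × 280.00 = 393.93
Supplemental (28.1% flat on bonus): 28.1% × 8500.00 = 2388.50
Total wage tax: 393.93 + 2388.50 = 2782.43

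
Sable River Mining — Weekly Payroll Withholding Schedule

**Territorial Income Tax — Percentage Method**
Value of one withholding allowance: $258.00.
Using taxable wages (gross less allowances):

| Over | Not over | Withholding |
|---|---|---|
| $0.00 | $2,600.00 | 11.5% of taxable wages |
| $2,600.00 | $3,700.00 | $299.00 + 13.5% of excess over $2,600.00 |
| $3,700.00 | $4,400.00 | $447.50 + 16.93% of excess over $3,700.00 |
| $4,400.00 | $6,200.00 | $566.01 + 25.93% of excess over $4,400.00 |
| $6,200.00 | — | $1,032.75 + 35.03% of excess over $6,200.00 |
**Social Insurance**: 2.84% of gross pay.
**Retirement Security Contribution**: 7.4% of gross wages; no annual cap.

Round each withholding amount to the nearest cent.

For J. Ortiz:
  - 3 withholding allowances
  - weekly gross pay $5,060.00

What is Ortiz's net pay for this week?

$3,995.15

Territorial Income Tax: taxable = $5,060.00 − 3×$258.00 = $4,286.00
  $447.50 + 16.93% × ($4,286.00 − $3,700.00) = $447.50 + 16.93% × $586.00 = $546.71
Social Insurance: 2.84% × $5,060.00 = $143.70
Retirement Security Contribution: 7.4% × $5,060.00 = $374.44
Total withheld: $546.71 + $143.70 + $374.44 = $1,064.85
Net pay: $5,060.00 − $1,064.85 = $3,995.15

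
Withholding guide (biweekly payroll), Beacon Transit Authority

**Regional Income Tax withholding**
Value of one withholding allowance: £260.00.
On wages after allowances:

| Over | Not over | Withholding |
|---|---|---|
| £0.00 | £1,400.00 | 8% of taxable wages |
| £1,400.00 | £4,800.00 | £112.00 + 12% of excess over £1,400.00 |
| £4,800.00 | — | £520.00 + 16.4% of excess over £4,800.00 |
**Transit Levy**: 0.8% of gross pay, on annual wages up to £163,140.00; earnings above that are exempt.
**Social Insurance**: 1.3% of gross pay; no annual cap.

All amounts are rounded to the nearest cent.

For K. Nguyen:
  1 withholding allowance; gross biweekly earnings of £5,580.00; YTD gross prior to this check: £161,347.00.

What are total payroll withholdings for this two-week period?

Regional Income Tax: taxable = £5,580.00 − 1×£260.00 = £5,320.00
  £520.00 + 16.4% × (£5,320.00 − £4,800.00) = £520.00 + 16.4% × £520.00 = £605.28
Transit Levy: cap £163,140.00 − YTD £161,347.00 = £1,793.00 subject; 0.8% × £1,793.00 = £14.34
Social Insurance: 1.3% × £5,580.00 = £72.54
Total: £605.28 + £14.34 + £72.54 = £692.16

£692.16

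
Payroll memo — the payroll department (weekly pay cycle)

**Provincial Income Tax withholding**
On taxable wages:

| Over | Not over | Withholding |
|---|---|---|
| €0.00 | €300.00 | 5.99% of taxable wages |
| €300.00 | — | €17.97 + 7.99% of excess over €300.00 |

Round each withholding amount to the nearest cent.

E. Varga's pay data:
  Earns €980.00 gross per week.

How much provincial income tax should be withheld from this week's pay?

€72.30

Provincial Income Tax: taxable = €980.00
  €17.97 + 7.99% × (€980.00 − €300.00) = €17.97 + 7.99% × €680.00 = €72.30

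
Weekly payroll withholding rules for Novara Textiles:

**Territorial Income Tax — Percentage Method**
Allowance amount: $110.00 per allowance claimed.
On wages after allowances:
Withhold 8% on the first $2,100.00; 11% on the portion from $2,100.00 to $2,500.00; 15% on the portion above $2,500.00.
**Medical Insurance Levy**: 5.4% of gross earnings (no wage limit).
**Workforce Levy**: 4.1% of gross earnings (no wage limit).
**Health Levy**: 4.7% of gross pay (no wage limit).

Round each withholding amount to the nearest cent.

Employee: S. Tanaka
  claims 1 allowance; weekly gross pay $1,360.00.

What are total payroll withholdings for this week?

$293.12

Territorial Income Tax: taxable = $1,360.00 − 1×$110.00 = $1,250.00
  8% × $1,250.00 = $100.00
Medical Insurance Levy: 5.4% × $1,360.00 = $73.44
Workforce Levy: 4.1% × $1,360.00 = $55.76
Health Levy: 4.7% × $1,360.00 = $63.92
Total: $100.00 + $73.44 + $55.76 + $63.92 = $293.12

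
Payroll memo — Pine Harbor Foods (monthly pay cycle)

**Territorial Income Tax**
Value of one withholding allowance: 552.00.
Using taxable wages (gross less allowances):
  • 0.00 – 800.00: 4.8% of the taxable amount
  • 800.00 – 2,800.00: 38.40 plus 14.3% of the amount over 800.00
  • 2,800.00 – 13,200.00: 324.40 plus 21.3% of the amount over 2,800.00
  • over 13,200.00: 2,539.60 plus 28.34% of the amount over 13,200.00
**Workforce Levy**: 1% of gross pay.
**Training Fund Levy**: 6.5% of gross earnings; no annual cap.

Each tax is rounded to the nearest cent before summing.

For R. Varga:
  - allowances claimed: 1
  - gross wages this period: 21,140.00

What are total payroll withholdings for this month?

6,218.86

Territorial Income Tax: taxable = 21,140.00 − 1×552.00 = 20,588.00
  2,539.60 + 28.34% × (20,588.00 − 13,200.00) = 2,539.60 + 28.34% × 7,388.00 = 4,633.36
Workforce Levy: 1% × 21,140.00 = 211.40
Training Fund Levy: 6.5% × 21,140.00 = 1,374.10
Total: 4,633.36 + 211.40 + 1,374.10 = 6,218.86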